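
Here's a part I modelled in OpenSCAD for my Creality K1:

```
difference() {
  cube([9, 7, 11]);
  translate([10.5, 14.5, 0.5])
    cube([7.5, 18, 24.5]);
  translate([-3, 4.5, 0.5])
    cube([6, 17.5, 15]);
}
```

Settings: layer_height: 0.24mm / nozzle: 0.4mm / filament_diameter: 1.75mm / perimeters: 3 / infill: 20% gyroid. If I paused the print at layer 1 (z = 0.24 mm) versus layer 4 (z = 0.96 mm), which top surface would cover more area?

layer 1 (z = 0.24 mm)

Layer 1 (z = 0.24): the cube is present — its section is the full 9×7 rectangle (area 63.00 mm²); the cube at (10.5, 14.5) is absent (z outside [0.5, 25]); the cube at (-3, 4.5) is absent (z outside [0.5, 15.5]); After the difference (first − rest): none of the subtracted shapes is present at this height, so the 9×7 cube is unchanged — area = 63.00 mm². So its area = 63.00 mm². Layer 4 (z = 0.96): the cube (footprint 9×7) is included at this height (area 63.00 mm²); the 7.5×18 cube at (10.5, 14.5) contributes its full rectangle (area 135.00 mm²); the cube at (-3, 4.5) is present — its section is the full 6×17.5 rectangle (area 105.00 mm²); Taking the first minus the rest: starting from the 9×7 cube (63.00 mm²), the 7.5×18 cube at (10.5, 14.5) misses the remaining region (no effect); the 6×17.5 cube at (-3, 4.5) partially overlaps it — only the 7.50 mm² overlap (of its 105.00 mm²) is removed, clipping the outline — area = 55.50 mm². So its area = 55.50 mm². Layer 1 is larger (63.00 vs 55.50 mm²).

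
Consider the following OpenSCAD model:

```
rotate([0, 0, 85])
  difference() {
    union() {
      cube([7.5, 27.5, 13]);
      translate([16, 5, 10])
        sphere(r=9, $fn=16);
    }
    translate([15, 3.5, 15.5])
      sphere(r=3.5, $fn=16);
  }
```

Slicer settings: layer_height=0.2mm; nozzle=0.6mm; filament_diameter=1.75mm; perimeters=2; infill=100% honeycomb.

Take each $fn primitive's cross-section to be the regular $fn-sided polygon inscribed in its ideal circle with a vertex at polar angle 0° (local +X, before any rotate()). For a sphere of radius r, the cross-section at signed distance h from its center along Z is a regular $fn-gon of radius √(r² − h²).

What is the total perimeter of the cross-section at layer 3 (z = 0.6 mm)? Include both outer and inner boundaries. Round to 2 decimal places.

70.00 mm

At z = 0.6 mm: the cube (footprint 7.5×27.5) is included at this height (perimeter 70.00 mm); the sphere at (16, 5) does not reach this height (|z−center|=9.400 > r=9); Combining (union): only the 7.5×27.5 cube is present, so the union is just that shape — boundary = 70.00 mm; the sphere at (15, 3.5) does not reach this height (|z−center|=14.900 > r=3.5); Taking the first minus the rest: none of the subtracted shapes is present at this height, so the result so far is unchanged — boundary = 70.00 mm; (whole slice rotated 85° about Z — lengths, areas and connectivity unchanged). Overall, the cross-section is a single solid region. Total boundary length (outer) = 70.00 mm.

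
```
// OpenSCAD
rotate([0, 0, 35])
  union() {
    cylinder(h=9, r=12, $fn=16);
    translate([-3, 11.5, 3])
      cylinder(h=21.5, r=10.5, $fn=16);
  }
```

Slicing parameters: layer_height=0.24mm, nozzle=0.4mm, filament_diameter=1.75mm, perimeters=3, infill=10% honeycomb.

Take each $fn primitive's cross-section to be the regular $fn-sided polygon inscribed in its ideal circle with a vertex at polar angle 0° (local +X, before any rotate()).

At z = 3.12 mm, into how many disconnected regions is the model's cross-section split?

1

At z = 3.12 mm: the r=12 cylinder gives a regular 16-gon of circumradius 12 (constant along its height); the r=10.5 cylinder at (-3, 11.5) gives a regular 16-gon of circumradius 10.5 (constant along its height); Merging all regions: the regions partially overlap (shared area 136.04 mm²), so overlapping operands fuse into one piece — 1 connected region; (rotated 35° about Z; rotation is an isometry so areas/perimeters/island counts are preserved). The result has 1 disconnected region.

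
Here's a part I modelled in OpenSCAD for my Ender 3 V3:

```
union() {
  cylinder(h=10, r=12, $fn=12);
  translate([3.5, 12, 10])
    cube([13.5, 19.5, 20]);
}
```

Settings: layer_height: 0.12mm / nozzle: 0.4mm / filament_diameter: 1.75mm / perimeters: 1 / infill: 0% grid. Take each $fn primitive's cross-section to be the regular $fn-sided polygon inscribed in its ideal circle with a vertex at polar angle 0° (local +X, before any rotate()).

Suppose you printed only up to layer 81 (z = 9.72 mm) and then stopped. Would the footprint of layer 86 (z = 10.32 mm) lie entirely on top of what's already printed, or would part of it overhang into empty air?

Compare the two slices. At z = 9.72: the cylinder: section is a regular 12-gon, circumradius r=12 (area = (12/2)·12.000²·sin(360°/12) = 432.00 mm²); the cube at (3.5, 12) does not reach this height (z outside [10, 30]); Merging all regions: only the r=12 cylinder is present, so the union is just that shape — area = 432.00 mm². At z = 10.32: the cylinder is not intersected at this z (z outside [0, 10]); the 13.5×19.5 cube at (3.5, 12) contributes its full rectangle (area 263.25 mm²); Merging all regions: only the 13.5×19.5 cube at (3.5, 12) is present, so the union is just that shape — area = 263.25 mm². Checking containment: at z = 10.32 the cross-section extends beyond the z = 9.72 cross-section by about 263.25 mm².

part overhangs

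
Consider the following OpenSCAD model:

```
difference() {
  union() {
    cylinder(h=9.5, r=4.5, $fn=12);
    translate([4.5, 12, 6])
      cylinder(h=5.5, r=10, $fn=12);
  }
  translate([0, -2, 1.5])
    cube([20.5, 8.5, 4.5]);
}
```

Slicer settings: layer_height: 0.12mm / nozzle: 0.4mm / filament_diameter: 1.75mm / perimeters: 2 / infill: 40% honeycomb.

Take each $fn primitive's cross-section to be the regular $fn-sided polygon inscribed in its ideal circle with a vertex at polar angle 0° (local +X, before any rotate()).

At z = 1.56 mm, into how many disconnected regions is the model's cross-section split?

At z = 1.56 mm: the r=4.5 cylinder contributes a regular 12-gon of circumradius 4.5; the cylinder at (4.5, 12) is not intersected at this z (z outside [6, 11.5]); Combining (union): only the r=4.5 cylinder is present, so the union is just that shape — 1 connected region; the cube at (0, -2) is present — its section is the full 20.5×8.5 rectangle; Taking the first minus the rest: starting from that combined region, the 20.5×8.5 cube at (0, -2) partially overlaps it — only the 23.65 mm² overlap (of its 174.25 mm²) is removed, clipping the outline — 1 connected region. The result has 1 disconnected region.

1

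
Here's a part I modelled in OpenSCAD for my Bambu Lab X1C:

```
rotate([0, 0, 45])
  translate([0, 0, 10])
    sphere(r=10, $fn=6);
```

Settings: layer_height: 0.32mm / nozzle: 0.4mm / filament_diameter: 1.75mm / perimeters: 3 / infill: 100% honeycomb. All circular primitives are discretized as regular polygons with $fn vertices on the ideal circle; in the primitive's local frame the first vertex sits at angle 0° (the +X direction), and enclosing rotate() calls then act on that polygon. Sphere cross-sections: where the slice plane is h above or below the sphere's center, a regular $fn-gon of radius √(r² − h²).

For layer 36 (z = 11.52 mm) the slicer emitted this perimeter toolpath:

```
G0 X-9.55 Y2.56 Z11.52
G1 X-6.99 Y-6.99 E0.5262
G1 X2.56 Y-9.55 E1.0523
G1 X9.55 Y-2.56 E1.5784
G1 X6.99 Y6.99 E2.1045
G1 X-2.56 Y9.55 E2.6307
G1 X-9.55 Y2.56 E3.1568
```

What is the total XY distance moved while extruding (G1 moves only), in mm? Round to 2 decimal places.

59.32 mm

Sum the Euclidean lengths of each G1 segment: total = 59.32 mm.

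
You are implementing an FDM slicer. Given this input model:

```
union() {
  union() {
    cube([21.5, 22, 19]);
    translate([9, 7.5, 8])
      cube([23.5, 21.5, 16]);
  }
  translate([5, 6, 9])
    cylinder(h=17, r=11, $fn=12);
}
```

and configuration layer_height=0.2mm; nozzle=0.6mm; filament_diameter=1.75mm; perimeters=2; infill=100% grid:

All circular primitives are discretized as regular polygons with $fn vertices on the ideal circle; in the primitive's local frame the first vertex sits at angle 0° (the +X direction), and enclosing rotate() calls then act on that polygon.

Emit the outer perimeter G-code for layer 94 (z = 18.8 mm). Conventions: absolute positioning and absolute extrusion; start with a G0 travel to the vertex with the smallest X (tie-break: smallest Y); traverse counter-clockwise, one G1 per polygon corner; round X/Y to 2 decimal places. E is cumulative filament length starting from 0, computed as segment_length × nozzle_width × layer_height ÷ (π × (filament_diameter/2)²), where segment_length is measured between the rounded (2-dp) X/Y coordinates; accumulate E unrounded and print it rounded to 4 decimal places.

At z = 18.8 mm: the cube (footprint 21.5×22) is included at this height; the cube at (9, 7.5) is present — its section is the full 23.5×21.5 rectangle; Merging all regions: the regions partially overlap (shared area 181.25 mm²), so overlapping operands fuse into one piece — 1 connected region; the cylinder at (5, 6): section is a regular 12-gon, circumradius r=11; Taking the union: the regions partially overlap (shared area 233.49 mm²), so overlapping operands fuse into one piece — 1 connected region. The outline is a single polygon with 16 vertices. Extrusion per mm of travel: 0.6 × 0.2 / (π × 0.875²) = 0.049890. Accumulating E over each segment gives final E = 6.6349.

G0 X-6.00 Y6.00 Z18.80
G1 X-4.53 Y0.50 E0.2840
G1 X-0.50 Y-3.53 E0.5684
G1 X5.00 Y-5.00 E0.8524
G1 X10.50 Y-3.53 E1.1364
G1 X14.03 Y0.00 E1.3855
G1 X21.50 Y0.00 E1.7582
G1 X21.50 Y7.50 E2.1323
G1 X32.50 Y7.50 E2.6811
G1 X32.50 Y29.00 E3.7538
G1 X9.00 Y29.00 E4.9262
G1 X9.00 Y22.00 E5.2754
G1 X0.00 Y22.00 E5.7244
G1 X0.00 Y15.66 E6.0407
G1 X-0.50 Y15.53 E6.0665
G1 X-4.53 Y11.50 E6.3508
G1 X-6.00 Y6.00 E6.6349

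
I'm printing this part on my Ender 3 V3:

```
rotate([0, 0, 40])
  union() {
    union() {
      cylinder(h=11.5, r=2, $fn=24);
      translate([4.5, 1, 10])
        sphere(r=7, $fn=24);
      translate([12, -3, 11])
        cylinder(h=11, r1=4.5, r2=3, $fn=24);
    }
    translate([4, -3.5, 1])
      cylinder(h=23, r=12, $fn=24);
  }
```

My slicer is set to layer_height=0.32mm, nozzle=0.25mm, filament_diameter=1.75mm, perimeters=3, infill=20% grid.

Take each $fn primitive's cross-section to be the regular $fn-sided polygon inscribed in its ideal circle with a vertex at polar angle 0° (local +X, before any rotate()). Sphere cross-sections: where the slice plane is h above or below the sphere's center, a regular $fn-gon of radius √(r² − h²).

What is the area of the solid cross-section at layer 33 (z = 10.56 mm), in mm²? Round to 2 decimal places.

At z = 10.56 mm: the cylinder: section is a regular 24-gon, circumradius r=2 (area = (24/2)·2.000²·sin(360°/24) = 12.42 mm²); the r=7 sphere at (4.5, 1) slices to a regular 24-gon of circumradius 6.978 (√(r²−h²) with h=0.56 from center) (area = (24/2)·6.978²·sin(360°/24) = 151.21 mm²); the cone at (12, -3) is absent (z outside [11, 22]); Taking the union: the r=2 cylinder lies entirely inside the r=7 sphere at (4.5, 1), so the union is just the r=7 sphere at (4.5, 1) — area = 151.21 mm²; the r=12 cylinder at (4, -3.5) contributes a regular 24-gon of circumradius 12 (area = (24/2)·12.000²·sin(360°/24) = 447.24 mm²); Taking the union: the result so far lies entirely inside the r=12 cylinder at (4, -3.5), so the union is just the r=12 cylinder at (4, -3.5) — area = 447.24 mm²; (rotated 40° about Z; rotation is an isometry so areas/perimeters/island counts are preserved). Overall, the cross-section is a single solid region. Net area = 447.24 mm².

447.24 mm²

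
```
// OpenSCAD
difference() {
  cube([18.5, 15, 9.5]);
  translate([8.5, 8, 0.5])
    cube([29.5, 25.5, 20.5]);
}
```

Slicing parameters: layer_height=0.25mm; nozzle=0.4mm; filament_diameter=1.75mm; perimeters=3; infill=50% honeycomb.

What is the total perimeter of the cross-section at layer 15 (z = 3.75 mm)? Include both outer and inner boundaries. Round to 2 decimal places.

At z = 3.75 mm: the cube (footprint 18.5×15) is included at this height (perimeter 67.00 mm); the cube at (8.5, 8) is present — its section is the full 29.5×25.5 rectangle (perimeter 110.00 mm); Subtracting the remaining from the first: starting from the 18.5×15 cube, the 29.5×25.5 cube at (8.5, 8) partially overlaps it — only the 70.00 mm² overlap (of its 752.25 mm²) is removed, clipping the outline — boundary = 67.00 mm. Overall, the cross-section is a single solid region. Total boundary length (outer) = 67.00 mm.

67.00 mm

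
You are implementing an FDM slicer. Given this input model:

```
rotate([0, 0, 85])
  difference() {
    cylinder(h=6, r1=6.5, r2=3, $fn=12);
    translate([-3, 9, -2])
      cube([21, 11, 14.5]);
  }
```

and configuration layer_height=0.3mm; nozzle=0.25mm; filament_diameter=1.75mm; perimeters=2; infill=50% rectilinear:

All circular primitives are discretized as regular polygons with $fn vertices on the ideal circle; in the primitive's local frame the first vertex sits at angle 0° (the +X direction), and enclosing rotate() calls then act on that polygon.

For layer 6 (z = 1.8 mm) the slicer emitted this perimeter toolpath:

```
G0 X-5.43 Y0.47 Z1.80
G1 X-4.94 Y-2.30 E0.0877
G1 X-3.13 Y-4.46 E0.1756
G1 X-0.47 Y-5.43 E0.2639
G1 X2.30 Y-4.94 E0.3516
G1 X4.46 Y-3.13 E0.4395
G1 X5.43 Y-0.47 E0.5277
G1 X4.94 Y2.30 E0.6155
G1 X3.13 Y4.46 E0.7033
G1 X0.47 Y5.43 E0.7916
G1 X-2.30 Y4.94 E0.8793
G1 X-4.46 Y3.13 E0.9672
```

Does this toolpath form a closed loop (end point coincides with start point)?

Start point (G0): (-5.43, 0.47). End point (last G1): the path does not return to the start — open.

no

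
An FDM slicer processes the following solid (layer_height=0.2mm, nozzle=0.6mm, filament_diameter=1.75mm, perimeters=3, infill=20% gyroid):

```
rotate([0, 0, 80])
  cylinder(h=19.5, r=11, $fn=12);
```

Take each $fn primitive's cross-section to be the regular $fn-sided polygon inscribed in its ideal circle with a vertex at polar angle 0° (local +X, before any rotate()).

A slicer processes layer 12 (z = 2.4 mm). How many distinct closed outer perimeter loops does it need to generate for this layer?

1

At z = 2.4 mm: the r=11 cylinder gives a regular 12-gon of circumradius 11 (constant along its height); (whole slice rotated 80° about Z — lengths, areas and connectivity unchanged). The result has 1 disconnected region.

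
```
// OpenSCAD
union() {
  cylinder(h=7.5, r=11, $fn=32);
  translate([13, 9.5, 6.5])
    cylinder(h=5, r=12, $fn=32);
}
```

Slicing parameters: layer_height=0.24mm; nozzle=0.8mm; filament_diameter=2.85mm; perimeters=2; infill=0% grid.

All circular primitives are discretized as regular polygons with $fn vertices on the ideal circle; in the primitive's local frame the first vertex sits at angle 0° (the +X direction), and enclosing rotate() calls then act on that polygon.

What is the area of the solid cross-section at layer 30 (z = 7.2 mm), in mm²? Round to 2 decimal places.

750.50 mm²

At z = 7.2 mm: the r=11 cylinder contributes a regular 32-gon of circumradius 11 (area = (32/2)·11.000²·sin(360°/32) = 377.69 mm²); the r=12 cylinder at (13, 9.5) contributes a regular 32-gon of circumradius 12 (area = (32/2)·12.000²·sin(360°/32) = 449.49 mm²); Taking the union: the regions partially overlap — summed areas 827.18 mm² minus the doubly-counted overlap 76.69 mm² gives 750.50 mm² — area = 750.50 mm². Overall, the cross-section is a single solid region. Net area = 750.50 mm².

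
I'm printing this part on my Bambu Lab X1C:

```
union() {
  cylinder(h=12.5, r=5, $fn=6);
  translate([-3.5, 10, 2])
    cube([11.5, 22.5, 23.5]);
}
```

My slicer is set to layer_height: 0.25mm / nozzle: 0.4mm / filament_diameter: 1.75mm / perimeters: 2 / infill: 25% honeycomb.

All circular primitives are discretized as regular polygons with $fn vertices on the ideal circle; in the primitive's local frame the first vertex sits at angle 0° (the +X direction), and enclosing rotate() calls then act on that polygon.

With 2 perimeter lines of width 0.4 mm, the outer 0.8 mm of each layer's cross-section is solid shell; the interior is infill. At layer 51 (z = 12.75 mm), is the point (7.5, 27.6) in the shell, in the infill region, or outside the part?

At z = 12.75 mm: the cylinder is not intersected at this z (z outside [0, 12.5]); the cube at (-3.5, 10) is present — its section is the full 11.5×22.5 rectangle; Combining (union): only the 11.5×22.5 cube at (-3.5, 10) is present, so the union is just that shape — 1 connected region. Overall, the cross-section is a single solid region. The nearest boundary edge runs (8.00, 10.00)→(8.00, 32.50); distance from the point to it = 0.50 mm. The point is inside the cross-section, 0.50 mm from the nearest boundary — within the 0.8 mm shell band (2 × 0.4).

shell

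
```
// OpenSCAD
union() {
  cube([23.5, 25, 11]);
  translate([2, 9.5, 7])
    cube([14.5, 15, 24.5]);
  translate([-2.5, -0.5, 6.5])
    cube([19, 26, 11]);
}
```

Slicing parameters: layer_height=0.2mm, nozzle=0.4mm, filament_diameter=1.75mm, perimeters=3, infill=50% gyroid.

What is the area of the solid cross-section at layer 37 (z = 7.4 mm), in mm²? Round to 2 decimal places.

669.00 mm²

At z = 7.4 mm: the cube is present — its section is the full 23.5×25 rectangle (area 587.50 mm²); the cube at (2, 9.5) (footprint 14.5×15) is included at this height (area 217.50 mm²); the cube at (-2.5, -0.5) (footprint 19×26) is included at this height (area 494.00 mm²); Merging all regions: the regions partially overlap — summed areas 1299.00 mm² minus the doubly-counted overlap 630.00 mm² gives 669.00 mm² — area = 669.00 mm². Overall, the cross-section is a single solid region. Net area = 669.00 mm².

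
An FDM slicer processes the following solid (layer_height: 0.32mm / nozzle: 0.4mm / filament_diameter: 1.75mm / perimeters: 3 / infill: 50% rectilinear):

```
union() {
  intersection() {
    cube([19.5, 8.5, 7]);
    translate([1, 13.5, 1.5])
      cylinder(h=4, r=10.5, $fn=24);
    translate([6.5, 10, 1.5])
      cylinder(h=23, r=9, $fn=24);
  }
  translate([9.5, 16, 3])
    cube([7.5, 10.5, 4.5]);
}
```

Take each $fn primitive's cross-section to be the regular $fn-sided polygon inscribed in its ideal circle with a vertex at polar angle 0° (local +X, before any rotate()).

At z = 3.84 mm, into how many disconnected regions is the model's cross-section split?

At z = 3.84 mm: the cube is present — its section is the full 19.5×8.5 rectangle; the r=10.5 cylinder at (1, 13.5) gives a regular 24-gon of circumradius 10.5 (constant along its height); the r=9 cylinder at (6.5, 10) gives a regular 24-gon of circumradius 9 (constant along its height); Keeping only the common overlap: the r=10.5 cylinder at (1, 13.5) partially overlaps the 19.5×8.5 cube; clipping to the common part keeps 40.92 mm²; the r=9 cylinder at (6.5, 10) partially overlaps the running intersection; clipping to the common part keeps 40.62 mm² — 1 connected region; the 7.5×10.5 cube at (9.5, 16) contributes its full rectangle; Taking the union: the 2 present regions are separate (no shared area or edge), so areas and boundary lengths simply add and each stays a separate island — 2 connected regions. The result has 2 disconnected regions.

2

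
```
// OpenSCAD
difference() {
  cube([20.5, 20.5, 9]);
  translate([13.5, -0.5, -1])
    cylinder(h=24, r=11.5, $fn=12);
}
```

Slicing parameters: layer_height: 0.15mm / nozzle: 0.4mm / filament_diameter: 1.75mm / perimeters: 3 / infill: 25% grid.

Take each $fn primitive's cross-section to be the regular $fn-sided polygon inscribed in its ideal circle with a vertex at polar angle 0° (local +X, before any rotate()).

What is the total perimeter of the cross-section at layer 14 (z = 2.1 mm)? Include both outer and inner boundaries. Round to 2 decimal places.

80.49 mm

At z = 2.1 mm: the cube is present — its section is the full 20.5×20.5 rectangle (perimeter 82.00 mm); the cylinder at (13.5, -0.5): section is a regular 12-gon, circumradius r=11.5 (perimeter = 2·12·11.500·sin(180°/12) = 71.43 mm); After the difference (first − rest): starting from the 20.5×20.5 cube, the r=11.5 cylinder at (13.5, -0.5) partially overlaps it — only the 163.33 mm² overlap (of its 396.75 mm²) is removed, clipping the outline — boundary = 80.49 mm. Overall, the cross-section is a single solid region. Total boundary length (outer) = 80.49 mm.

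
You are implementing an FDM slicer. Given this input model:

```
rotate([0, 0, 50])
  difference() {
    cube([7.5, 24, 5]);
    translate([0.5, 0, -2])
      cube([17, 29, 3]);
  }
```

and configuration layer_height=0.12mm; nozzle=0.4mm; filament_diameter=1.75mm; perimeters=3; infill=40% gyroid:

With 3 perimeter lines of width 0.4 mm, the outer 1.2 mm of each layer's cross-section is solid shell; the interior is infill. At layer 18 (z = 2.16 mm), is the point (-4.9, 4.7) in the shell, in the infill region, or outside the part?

At z = 2.16 mm: the cube is present — its section is the full 7.5×24 rectangle; the cube at (0.5, 0) is not intersected at this z (z outside [-2, 1]); Taking the first minus the rest: none of the subtracted shapes is present at this height, so the 7.5×24 cube is unchanged — 1 connected region; (whole slice rotated 50° about Z — lengths, areas and connectivity unchanged). Overall, the cross-section is a single solid region. Undo the 50° rotation: the query point maps to (0.451, 6.775) in the un-rotated model frame. The nearest boundary edge runs (0.00, 24.00)→(0.00, 0.00); distance from the point to it = 0.45 mm. The point is inside the cross-section, 0.45 mm from the nearest boundary — within the 1.2 mm shell band (3 × 0.4).

shell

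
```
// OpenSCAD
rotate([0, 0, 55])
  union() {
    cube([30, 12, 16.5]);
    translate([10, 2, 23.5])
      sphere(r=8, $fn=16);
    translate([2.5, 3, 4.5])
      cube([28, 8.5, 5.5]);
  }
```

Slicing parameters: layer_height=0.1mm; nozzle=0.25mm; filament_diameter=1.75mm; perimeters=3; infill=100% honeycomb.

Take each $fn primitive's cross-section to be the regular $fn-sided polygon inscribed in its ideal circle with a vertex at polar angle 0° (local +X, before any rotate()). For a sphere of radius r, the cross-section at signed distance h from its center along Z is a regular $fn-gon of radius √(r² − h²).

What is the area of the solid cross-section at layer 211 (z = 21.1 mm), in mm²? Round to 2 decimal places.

178.30 mm²

At z = 21.1 mm: the cube is not intersected at this z (z outside [0, 16.5]); the r=8 sphere at (10, 2) contributes a regular 16-gon of circumradius √(8²−2.4²) = 7.632 (area = (16/2)·7.632²·sin(360°/16) = 178.30 mm²); the cube at (2.5, 3) does not reach this height (z outside [4.5, 10]); Merging all regions: only the r=8 sphere at (10, 2) is present, so the union is just that shape — area = 178.30 mm²; (whole slice rotated 55° about Z — lengths, areas and connectivity unchanged). Overall, the cross-section is a single solid region. Net area = 178.30 mm².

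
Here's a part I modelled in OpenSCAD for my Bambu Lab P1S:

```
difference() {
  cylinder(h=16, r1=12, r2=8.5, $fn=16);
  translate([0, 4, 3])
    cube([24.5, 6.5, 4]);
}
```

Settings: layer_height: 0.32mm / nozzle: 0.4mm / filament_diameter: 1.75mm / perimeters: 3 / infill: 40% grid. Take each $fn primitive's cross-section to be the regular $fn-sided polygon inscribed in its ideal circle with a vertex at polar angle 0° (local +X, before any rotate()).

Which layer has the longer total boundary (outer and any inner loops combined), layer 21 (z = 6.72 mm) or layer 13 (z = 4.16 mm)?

layer 13 (z = 4.16 mm)

Layer 21 (z = 6.72): the cone contributes a regular 16-gon of circumradius 10.530 (interpolated between r1=12 and r2=8.5 at t=0.420) (perimeter = 2·16·10.530·sin(180°/16) = 65.74 mm); the cube at (0, 4) is present — its section is the full 24.5×6.5 rectangle (perimeter 62.00 mm); Taking the first minus the rest: starting from the cone, the 24.5×6.5 cube at (0, 4) partially overlaps it — only the 44.33 mm² overlap (of its 159.25 mm²) is removed, clipping the outline — boundary = 69.92 mm. So its perimeter = 69.92 mm. Layer 13 (z = 4.16): the cone: at t=0.260 of its height the radius interpolates to r₁+(r₂−r₁)t = 11.090, giving a regular 16-gon of that circumradius (perimeter = 2·16·11.090·sin(180°/16) = 69.23 mm); the cube at (0, 4) (footprint 24.5×6.5) is included at this height (perimeter 62.00 mm); After the difference (first − rest): starting from the cone, the 24.5×6.5 cube at (0, 4) partially overlaps it — only the 50.49 mm² overlap (of its 159.25 mm²) is removed, clipping the outline — boundary = 78.79 mm. So its perimeter = 78.79 mm. Layer 13 is larger (78.79 vs 69.92 mm).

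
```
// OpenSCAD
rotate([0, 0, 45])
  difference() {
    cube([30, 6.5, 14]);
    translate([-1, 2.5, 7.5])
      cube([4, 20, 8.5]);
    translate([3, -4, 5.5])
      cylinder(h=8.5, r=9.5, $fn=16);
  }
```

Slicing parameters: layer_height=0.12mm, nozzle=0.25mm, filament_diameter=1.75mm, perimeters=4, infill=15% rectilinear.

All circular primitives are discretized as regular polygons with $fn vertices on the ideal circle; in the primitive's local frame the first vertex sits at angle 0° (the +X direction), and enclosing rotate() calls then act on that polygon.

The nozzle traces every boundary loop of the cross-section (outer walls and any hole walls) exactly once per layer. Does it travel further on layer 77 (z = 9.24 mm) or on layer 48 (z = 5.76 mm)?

Layer 77 (z = 9.24): the 30×6.5 cube contributes its full rectangle (perimeter 73.00 mm); the cube at (-1, 2.5) is present — its section is the full 4×20 rectangle (perimeter 48.00 mm); the cylinder at (3, -4): section is a regular 16-gon, circumradius r=9.5 (perimeter = 2·16·9.500·sin(180°/16) = 59.31 mm); After the difference (first − rest): starting from the 30×6.5 cube, the 4×20 cube at (-1, 2.5) partially overlaps it — only the 12.00 mm² overlap (of its 80.00 mm²) is removed, clipping the outline; the r=9.5 cylinder at (3, -4) partially overlaps it — only the 40.20 mm² overlap (of its 276.30 mm²) is removed, clipping the outline — boundary = 63.65 mm; (whole slice rotated 45° about Z — lengths, areas and connectivity unchanged). So its perimeter = 63.65 mm. Layer 48 (z = 5.76): the cube (footprint 30×6.5) is included at this height (perimeter 73.00 mm); the cube at (-1, 2.5) is absent (z outside [7.5, 16]); the r=9.5 cylinder at (3, -4) contributes a regular 16-gon of circumradius 9.5 (perimeter = 2·16·9.500·sin(180°/16) = 59.31 mm); Taking the first minus the rest: starting from the 30×6.5 cube, the r=9.5 cylinder at (3, -4) partially overlaps it — only the 48.30 mm² overlap (of its 276.30 mm²) is removed, clipping the outline — boundary = 70.30 mm; (rotated 45° about Z; rotation is an isometry so areas/perimeters/island counts are preserved). So its perimeter = 70.30 mm. Layer 48 is larger (70.30 vs 63.65 mm).

layer 48 (z = 5.76 mm)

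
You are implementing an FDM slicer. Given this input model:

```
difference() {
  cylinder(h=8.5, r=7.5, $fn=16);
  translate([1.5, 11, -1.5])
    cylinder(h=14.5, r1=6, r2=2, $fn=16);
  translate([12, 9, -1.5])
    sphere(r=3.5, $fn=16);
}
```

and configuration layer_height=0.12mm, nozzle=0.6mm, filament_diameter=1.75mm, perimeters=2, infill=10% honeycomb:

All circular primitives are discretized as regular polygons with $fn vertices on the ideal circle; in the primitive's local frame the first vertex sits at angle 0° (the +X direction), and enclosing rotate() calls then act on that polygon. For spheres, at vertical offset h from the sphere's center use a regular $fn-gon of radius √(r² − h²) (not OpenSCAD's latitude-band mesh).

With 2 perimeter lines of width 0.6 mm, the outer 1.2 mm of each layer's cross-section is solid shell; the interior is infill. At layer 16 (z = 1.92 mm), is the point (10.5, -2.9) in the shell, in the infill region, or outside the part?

outside

At z = 1.92 mm: the r=7.5 cylinder contributes a regular 16-gon of circumradius 7.5; the cone at (1.5, 11) (r1=6→r2=2) has section circumradius 5.057 here — a regular 16-gon; the sphere at (12, 9): section is a regular 16-gon, circumradius = √(r²−h²) = √(3.5²−3.42²) = 0.744; Subtracting the remaining from the first: starting from the r=7.5 cylinder, the cone at (1.5, 11) partially overlaps it — only the 4.71 mm² overlap (of its 78.28 mm²) is removed, clipping the outline; the r=3.5 sphere at (12, 9) misses the remaining region (no effect) — 1 connected region. Overall, the cross-section is a single solid region. The nearest boundary edge runs (7.50, 0.00)→(6.93, -2.87); distance from the point to it = 3.51 mm. The point is not inside any of the regions above, so it lies outside the cross-section (3.51 mm from the nearest boundary).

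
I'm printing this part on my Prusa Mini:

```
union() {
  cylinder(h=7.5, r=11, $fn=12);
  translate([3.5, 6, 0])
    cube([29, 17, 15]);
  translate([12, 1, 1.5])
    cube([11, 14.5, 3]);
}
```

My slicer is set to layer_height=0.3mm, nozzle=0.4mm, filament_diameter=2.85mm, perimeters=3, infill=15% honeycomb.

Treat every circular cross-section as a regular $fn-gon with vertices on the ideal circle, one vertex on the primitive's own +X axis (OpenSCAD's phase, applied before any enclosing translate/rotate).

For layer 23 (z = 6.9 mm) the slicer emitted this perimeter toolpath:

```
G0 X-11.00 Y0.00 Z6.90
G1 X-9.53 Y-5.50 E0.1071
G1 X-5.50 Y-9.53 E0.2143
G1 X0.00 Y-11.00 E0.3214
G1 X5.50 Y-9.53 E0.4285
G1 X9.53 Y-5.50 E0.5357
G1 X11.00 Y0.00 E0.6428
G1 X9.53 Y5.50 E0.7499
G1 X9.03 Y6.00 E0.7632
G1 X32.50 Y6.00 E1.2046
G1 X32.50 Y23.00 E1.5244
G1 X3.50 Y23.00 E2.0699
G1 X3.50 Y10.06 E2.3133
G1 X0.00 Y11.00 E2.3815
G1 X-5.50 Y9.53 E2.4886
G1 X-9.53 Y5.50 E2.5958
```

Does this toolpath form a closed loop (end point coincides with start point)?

no

Start point (G0): (-11.00, 0.00). End point (last G1): the path does not return to the start — open.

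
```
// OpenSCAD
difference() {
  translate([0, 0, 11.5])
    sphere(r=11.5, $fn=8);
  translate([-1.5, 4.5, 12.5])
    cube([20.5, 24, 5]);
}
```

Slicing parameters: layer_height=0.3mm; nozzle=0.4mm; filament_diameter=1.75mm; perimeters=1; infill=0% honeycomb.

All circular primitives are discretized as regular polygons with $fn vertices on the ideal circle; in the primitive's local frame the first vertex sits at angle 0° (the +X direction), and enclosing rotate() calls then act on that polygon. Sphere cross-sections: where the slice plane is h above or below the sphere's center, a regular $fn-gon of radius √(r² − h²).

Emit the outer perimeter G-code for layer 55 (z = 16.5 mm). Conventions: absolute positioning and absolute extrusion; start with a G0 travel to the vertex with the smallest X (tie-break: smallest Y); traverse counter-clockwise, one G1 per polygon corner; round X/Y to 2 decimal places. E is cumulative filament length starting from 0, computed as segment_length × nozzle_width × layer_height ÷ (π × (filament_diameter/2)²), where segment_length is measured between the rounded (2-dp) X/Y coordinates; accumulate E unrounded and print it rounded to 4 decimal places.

G0 X-10.36 Y0.00 Z16.50
G1 X-7.32 Y-7.32 E0.3954
G1 X0.00 Y-10.36 E0.7909
G1 X7.32 Y-7.32 E1.1863
G1 X10.36 Y0.00 E1.5818
G1 X8.49 Y4.50 E1.8249
G1 X-1.50 Y4.50 E2.3233
G1 X-1.50 Y9.73 E2.5842
G1 X-7.32 Y7.32 E2.8985
G1 X-10.36 Y0.00 E3.2939

At z = 16.5 mm: the r=11.5 sphere contributes a regular 8-gon of circumradius √(11.5²−5²) = 10.356; the 20.5×24 cube at (-1.5, 4.5) contributes its full rectangle; Taking the first minus the rest: starting from the r=11.5 sphere, the 20.5×24 cube at (-1.5, 4.5) partially overlaps it — only the 41.75 mm² overlap (of its 492.00 mm²) is removed, clipping the outline — 1 connected region. The outline is a single polygon with 9 vertices. Extrusion per mm of travel: 0.4 × 0.3 / (π × 0.875²) = 0.049890. Accumulating E over each segment gives final E = 3.2939.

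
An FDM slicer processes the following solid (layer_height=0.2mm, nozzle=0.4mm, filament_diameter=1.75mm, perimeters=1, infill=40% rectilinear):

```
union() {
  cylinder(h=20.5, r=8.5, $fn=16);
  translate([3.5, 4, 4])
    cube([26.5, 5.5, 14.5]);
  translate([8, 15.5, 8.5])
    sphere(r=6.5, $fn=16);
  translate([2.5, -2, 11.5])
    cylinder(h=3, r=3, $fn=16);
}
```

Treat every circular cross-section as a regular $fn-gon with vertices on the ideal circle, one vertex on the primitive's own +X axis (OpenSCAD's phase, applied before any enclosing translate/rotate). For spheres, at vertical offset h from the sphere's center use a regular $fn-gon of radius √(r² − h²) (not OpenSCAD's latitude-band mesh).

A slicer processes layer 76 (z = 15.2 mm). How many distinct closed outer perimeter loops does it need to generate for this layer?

1

At z = 15.2 mm: the r=8.5 cylinder contributes a regular 16-gon of circumradius 8.5; the 26.5×5.5 cube at (3.5, 4) contributes its full rectangle; the sphere at (8, 15.5) is not intersected at this z (|z−center|=6.700 > r=6.5); the cylinder at (2.5, -2) is absent (z outside [11.5, 14.5]); Taking the union: the regions partially overlap (shared area 8.50 mm²), so overlapping operands fuse into one piece — 1 connected region. The result has 1 disconnected region.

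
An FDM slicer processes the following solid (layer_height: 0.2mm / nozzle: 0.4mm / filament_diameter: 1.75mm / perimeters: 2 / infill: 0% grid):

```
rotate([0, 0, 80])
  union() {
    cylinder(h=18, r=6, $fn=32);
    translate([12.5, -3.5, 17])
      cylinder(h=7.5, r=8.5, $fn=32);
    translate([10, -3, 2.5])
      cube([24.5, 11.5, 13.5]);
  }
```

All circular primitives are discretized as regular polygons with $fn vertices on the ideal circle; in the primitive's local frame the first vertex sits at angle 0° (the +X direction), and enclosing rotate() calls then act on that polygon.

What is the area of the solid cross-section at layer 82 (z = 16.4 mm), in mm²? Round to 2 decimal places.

At z = 16.4 mm: the r=6 cylinder gives a regular 32-gon of circumradius 6 (constant along its height) (area = (32/2)·6.000²·sin(360°/32) = 112.37 mm²); the cylinder at (12.5, -3.5) does not reach this height (z outside [17, 24.5]); the cube at (10, -3) does not reach this height (z outside [2.5, 16]); Merging all regions: only the r=6 cylinder is present, so the union is just that shape — area = 112.37 mm²; (whole slice rotated 80° about Z — lengths, areas and connectivity unchanged). Overall, the cross-section is a single solid region. Net area = 112.37 mm².

112.37 mm²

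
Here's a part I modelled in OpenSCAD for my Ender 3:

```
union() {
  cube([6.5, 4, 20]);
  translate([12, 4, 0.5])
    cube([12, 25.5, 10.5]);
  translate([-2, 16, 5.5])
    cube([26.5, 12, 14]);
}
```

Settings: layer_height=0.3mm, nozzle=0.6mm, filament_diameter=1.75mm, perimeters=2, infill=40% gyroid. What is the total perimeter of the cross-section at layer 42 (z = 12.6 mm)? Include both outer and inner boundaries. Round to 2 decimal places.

At z = 12.6 mm: the 6.5×4 cube contributes its full rectangle (perimeter 21.00 mm); the cube at (12, 4) does not reach this height (z outside [0.5, 11]); the cube at (-2, 16) (footprint 26.5×12) is included at this height (perimeter 77.00 mm); Merging all regions: the 2 present regions are separate (no shared area or edge), so areas and boundary lengths simply add and each stays a separate island — boundary = 98.00 mm. Overall, the cross-section has 2 separate islands. Total boundary length (outer) = 98.00 mm.

98.00 mm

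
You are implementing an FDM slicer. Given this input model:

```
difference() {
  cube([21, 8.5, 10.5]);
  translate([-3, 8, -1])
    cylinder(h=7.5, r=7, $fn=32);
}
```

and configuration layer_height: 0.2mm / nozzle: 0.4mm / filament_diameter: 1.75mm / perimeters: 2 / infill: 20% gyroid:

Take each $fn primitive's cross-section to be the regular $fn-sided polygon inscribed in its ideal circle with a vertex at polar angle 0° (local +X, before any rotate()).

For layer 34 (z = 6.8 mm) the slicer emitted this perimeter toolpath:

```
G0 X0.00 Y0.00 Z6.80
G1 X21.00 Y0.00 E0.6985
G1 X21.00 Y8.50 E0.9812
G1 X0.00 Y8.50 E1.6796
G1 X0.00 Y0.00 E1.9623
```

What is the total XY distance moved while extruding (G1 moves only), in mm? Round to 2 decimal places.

59.00 mm

Sum the Euclidean lengths of each G1 segment: total = 59.00 mm.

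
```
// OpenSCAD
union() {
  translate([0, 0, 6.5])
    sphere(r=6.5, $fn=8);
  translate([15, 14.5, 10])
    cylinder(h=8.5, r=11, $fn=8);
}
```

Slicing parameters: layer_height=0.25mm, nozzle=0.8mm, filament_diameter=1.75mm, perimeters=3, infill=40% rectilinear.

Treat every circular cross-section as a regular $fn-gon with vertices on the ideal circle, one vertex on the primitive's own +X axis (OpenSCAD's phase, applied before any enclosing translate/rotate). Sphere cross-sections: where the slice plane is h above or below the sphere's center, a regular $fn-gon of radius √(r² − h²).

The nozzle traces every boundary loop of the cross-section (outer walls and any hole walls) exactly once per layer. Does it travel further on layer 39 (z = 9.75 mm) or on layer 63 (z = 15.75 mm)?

layer 63 (z = 15.75 mm)

Layer 39 (z = 9.75): the r=6.5 sphere contributes a regular 8-gon of circumradius √(6.5²−3.25²) = 5.629 (perimeter = 2·8·5.629·sin(180°/8) = 34.47 mm); the cylinder at (15, 14.5) does not reach this height (z outside [10, 18.5]); Taking the union: only the r=6.5 sphere is present, so the union is just that shape — boundary = 34.47 mm. So its perimeter = 34.47 mm. Layer 63 (z = 15.75): the sphere is absent (|z−center|=9.250 > r=6.5); the r=11 cylinder at (15, 14.5) gives a regular 8-gon of circumradius 11 (constant along its height) (perimeter = 2·8·11.000·sin(180°/8) = 67.35 mm); Combining (union): only the r=11 cylinder at (15, 14.5) is present, so the union is just that shape — boundary = 67.35 mm. So its perimeter = 67.35 mm. Layer 63 is larger (67.35 vs 34.47 mm).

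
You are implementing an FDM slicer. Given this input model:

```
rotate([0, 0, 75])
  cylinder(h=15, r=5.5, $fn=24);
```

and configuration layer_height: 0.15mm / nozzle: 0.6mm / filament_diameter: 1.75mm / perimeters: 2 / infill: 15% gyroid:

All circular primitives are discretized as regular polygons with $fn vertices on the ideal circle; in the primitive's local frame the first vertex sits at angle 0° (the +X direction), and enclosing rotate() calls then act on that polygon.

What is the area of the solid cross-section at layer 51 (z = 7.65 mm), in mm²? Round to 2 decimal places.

At z = 7.65 mm: the r=5.5 cylinder contributes a regular 24-gon of circumradius 5.5 (area = (24/2)·5.500²·sin(360°/24) = 93.95 mm²); (whole slice rotated 75° about Z — lengths, areas and connectivity unchanged). Overall, the cross-section is a single solid region. Net area = 93.95 mm².

93.95 mm²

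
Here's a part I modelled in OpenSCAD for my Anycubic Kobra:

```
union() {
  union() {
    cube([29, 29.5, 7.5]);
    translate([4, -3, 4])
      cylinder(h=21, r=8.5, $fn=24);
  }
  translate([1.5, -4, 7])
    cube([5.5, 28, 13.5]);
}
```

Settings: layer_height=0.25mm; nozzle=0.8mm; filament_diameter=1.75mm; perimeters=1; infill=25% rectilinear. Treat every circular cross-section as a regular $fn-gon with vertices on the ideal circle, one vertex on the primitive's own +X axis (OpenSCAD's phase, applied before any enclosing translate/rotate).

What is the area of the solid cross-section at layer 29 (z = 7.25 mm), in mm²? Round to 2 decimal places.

1028.13 mm²

At z = 7.25 mm: the 29×29.5 cube contributes its full rectangle (area 855.50 mm²); the cylinder at (4, -3): section is a regular 24-gon, circumradius r=8.5 (area = (24/2)·8.500²·sin(360°/24) = 224.40 mm²); Merging all regions: the regions partially overlap — summed areas 1079.90 mm² minus the doubly-counted overlap 51.77 mm² gives 1028.13 mm² — area = 1028.13 mm²; the cube at (1.5, -4) (footprint 5.5×28) is included at this height (area 154.00 mm²); Combining (union): the 5.5×28 cube at (1.5, -4) lies entirely inside that combined region, so the union is just that combined region — area = 1028.13 mm². Overall, the cross-section is a single solid region. Net area = 1028.13 mm².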